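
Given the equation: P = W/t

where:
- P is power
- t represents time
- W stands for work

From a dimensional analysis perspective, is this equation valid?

Yes

P (power) has dimensions [L^2 M T^-3].
t (time) has dimensions [T].
W (work) has dimensions [L^2 M T^-2].

Left side: [L^2 M T^-3]
Right side: [L^2 M T^-3]

Both sides have the same dimensions, so the equation is dimensionally consistent.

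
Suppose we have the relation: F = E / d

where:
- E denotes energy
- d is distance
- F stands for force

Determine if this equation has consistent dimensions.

Yes

E (energy) has dimensions [L^2 M T^-2].
d (distance) has dimensions [L].
F (force) has dimensions [L M T^-2].

Left side: [L M T^-2]
Right side: [L M T^-2]

Both sides have the same dimensions, so the equation is dimensionally consistent.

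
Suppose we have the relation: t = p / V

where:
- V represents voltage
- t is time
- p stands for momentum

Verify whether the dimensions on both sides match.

No

V (voltage) has dimensions [I^-1 L^2 M T^-3].
t (time) has dimensions [T].
p (momentum) has dimensions [L M T^-1].

Left side: [T]
Right side: [I L^-1 T^2]

The two sides have different dimensions, so the equation is NOT dimensionally consistent.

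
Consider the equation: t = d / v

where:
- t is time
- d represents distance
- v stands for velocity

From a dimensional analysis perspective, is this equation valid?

Yes

t (time) has dimensions [T].
d (distance) has dimensions [L].
v (velocity) has dimensions [L T^-1].

Left side: [T]
Right side: [T]

Both sides have the same dimensions, so the equation is dimensionally consistent.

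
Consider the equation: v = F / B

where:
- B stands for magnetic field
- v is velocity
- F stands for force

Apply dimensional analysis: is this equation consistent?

No

B (magnetic field) has dimensions [I^-1 M T^-2].
v (velocity) has dimensions [L T^-1].
F (force) has dimensions [L M T^-2].

Left side: [L T^-1]
Right side: [I L]

The two sides have different dimensions, so the equation is NOT dimensionally consistent.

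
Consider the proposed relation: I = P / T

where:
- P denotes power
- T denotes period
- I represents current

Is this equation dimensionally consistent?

No

P (power) has dimensions [L^2 M T^-3].
T (period) has dimensions [T].
I (current) has dimensions [I].

Left side: [I]
Right side: [L^2 M T^-4]

The two sides have different dimensions, so the equation is NOT dimensionally consistent.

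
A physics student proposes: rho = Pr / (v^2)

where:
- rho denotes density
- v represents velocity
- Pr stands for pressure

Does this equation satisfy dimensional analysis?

Yes

rho (density) has dimensions [L^-3 M].
v (velocity) has dimensions [L T^-1].
Pr (pressure) has dimensions [L^-1 M T^-2].

Left side: [L^-3 M]
Right side: [L^-3 M]

Both sides have the same dimensions, so the equation is dimensionally consistent.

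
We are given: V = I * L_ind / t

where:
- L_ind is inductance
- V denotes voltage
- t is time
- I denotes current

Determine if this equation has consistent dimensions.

Yes

L_ind (inductance) has dimensions [I^-2 L^2 M T^-2].
V (voltage) has dimensions [I^-1 L^2 M T^-3].
t (time) has dimensions [T].
I (current) has dimensions [I].

Left side: [I^-1 L^2 M T^-3]
Right side: [I^-1 L^2 M T^-3]

Both sides have the same dimensions, so the equation is dimensionally consistent.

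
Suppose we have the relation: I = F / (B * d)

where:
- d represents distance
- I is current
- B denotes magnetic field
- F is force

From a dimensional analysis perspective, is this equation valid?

Yes

d (distance) has dimensions [L].
I (current) has dimensions [I].
B (magnetic field) has dimensions [I^-1 M T^-2].
F (force) has dimensions [L M T^-2].

Left side: [I]
Right side: [I]

Both sides have the same dimensions, so the equation is dimensionally consistent.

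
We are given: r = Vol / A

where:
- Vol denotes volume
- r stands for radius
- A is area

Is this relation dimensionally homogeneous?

Yes

Vol (volume) has dimensions [L^3].
r (radius) has dimensions [L].
A (area) has dimensions [L^2].

Left side: [L]
Right side: [L]

Both sides have the same dimensions, so the equation is dimensionally consistent.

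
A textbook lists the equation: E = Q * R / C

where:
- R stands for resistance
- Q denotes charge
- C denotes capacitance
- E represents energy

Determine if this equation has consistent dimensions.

No

R (resistance) has dimensions [I^-2 L^2 M T^-3].
Q (charge) has dimensions [I T].
C (capacitance) has dimensions [I^2 L^-2 M^-1 T^4].
E (energy) has dimensions [L^2 M T^-2].

Left side: [L^2 M T^-2]
Right side: [I^-3 L^4 M^2 T^-6]

The two sides have different dimensions, so the equation is NOT dimensionally consistent.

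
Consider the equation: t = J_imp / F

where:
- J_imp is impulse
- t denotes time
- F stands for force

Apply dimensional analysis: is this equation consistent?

Yes

J_imp (impulse) has dimensions [L M T^-1].
t (time) has dimensions [T].
F (force) has dimensions [L M T^-2].

Left side: [T]
Right side: [T]

Both sides have the same dimensions, so the equation is dimensionally consistent.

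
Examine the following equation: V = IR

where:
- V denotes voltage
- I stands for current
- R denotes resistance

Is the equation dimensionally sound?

Yes

V (voltage) has dimensions [I^-1 L^2 M T^-3].
I (current) has dimensions [I].
R (resistance) has dimensions [I^-2 L^2 M T^-3].

Left side: [I^-1 L^2 M T^-3]
Right side: [I^-1 L^2 M T^-3]

Both sides have the same dimensions, so the equation is dimensionally consistent.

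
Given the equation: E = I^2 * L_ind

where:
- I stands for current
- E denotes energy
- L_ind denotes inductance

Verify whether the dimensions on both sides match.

Yes

I (current) has dimensions [I].
E (energy) has dimensions [L^2 M T^-2].
L_ind (inductance) has dimensions [I^-2 L^2 M T^-2].

Left side: [L^2 M T^-2]
Right side: [L^2 M T^-2]

Both sides have the same dimensions, so the equation is dimensionally consistent.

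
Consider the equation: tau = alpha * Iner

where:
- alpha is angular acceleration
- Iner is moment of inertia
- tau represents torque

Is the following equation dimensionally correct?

Yes

alpha (angular acceleration) has dimensions [T^-2].
Iner (moment of inertia) has dimensions [L^2 M].
tau (torque) has dimensions [L^2 M T^-2].

Left side: [L^2 M T^-2]
Right side: [L^2 M T^-2]

Both sides have the same dimensions, so the equation is dimensionally consistent.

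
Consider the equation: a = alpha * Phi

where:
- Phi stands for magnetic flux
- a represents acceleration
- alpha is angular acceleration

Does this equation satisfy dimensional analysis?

No

Phi (magnetic flux) has dimensions [I^-1 L^2 M T^-2].
a (acceleration) has dimensions [L T^-2].
alpha (angular acceleration) has dimensions [T^-2].

Left side: [L T^-2]
Right side: [I^-1 L^2 M T^-4]

The two sides have different dimensions, so the equation is NOT dimensionally consistent.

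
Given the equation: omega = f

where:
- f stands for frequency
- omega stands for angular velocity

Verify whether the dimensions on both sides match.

Yes

f (frequency) has dimensions [T^-1].
omega (angular velocity) has dimensions [T^-1].

Left side: [T^-1]
Right side: [T^-1]

Both sides have the same dimensions, so the equation is dimensionally consistent.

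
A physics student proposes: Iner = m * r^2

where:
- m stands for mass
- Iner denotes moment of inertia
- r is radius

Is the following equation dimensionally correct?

Yes

m (mass) has dimensions [M].
Iner (moment of inertia) has dimensions [L^2 M].
r (radius) has dimensions [L].

Left side: [L^2 M]
Right side: [L^2 M]

Both sides have the same dimensions, so the equation is dimensionally consistent.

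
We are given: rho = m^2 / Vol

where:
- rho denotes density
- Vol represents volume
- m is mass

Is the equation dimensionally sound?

No

rho (density) has dimensions [L^-3 M].
Vol (volume) has dimensions [L^3].
m (mass) has dimensions [M].

Left side: [L^-3 M]
Right side: [L^-3 M^2]

The two sides have different dimensions, so the equation is NOT dimensionally consistent.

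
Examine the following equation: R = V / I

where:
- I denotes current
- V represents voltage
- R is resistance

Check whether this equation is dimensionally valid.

Yes

I (current) has dimensions [I].
V (voltage) has dimensions [I^-1 L^2 M T^-3].
R (resistance) has dimensions [I^-2 L^2 M T^-3].

Left side: [I^-2 L^2 M T^-3]
Right side: [I^-2 L^2 M T^-3]

Both sides have the same dimensions, so the equation is dimensionally consistent.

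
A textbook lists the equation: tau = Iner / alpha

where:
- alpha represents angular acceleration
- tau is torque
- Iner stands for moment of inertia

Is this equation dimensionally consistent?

No

alpha (angular acceleration) has dimensions [T^-2].
tau (torque) has dimensions [L^2 M T^-2].
Iner (moment of inertia) has dimensions [L^2 M].

Left side: [L^2 M T^-2]
Right side: [L^2 M T^2]

The two sides have different dimensions, so the equation is NOT dimensionally consistent.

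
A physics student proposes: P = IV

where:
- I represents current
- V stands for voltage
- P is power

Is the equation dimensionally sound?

Yes

I (current) has dimensions [I].
V (voltage) has dimensions [I^-1 L^2 M T^-3].
P (power) has dimensions [L^2 M T^-3].

Left side: [L^2 M T^-3]
Right side: [L^2 M T^-3]

Both sides have the same dimensions, so the equation is dimensionally consistent.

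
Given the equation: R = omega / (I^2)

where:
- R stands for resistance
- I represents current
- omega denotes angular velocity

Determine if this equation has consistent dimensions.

No

R (resistance) has dimensions [I^-2 L^2 M T^-3].
I (current) has dimensions [I].
omega (angular velocity) has dimensions [T^-1].

Left side: [I^-2 L^2 M T^-3]
Right side: [I^-2 T^-1]

The two sides have different dimensions, so the equation is NOT dimensionally consistent.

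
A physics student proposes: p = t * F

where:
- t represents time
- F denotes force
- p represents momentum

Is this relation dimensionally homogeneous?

Yes

t (time) has dimensions [T].
F (force) has dimensions [L M T^-2].
p (momentum) has dimensions [L M T^-1].

Left side: [L M T^-1]
Right side: [L M T^-1]

Both sides have the same dimensions, so the equation is dimensionally consistent.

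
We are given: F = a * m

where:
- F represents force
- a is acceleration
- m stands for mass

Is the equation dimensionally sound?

Yes

F (force) has dimensions [L M T^-2].
a (acceleration) has dimensions [L T^-2].
m (mass) has dimensions [M].

Left side: [L M T^-2]
Right side: [L M T^-2]

Both sides have the same dimensions, so the equation is dimensionally consistent.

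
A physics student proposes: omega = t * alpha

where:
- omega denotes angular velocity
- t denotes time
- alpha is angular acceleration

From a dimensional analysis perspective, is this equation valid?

Yes

omega (angular velocity) has dimensions [T^-1].
t (time) has dimensions [T].
alpha (angular acceleration) has dimensions [T^-2].

Left side: [T^-1]
Right side: [T^-1]

Both sides have the same dimensions, so the equation is dimensionally consistent.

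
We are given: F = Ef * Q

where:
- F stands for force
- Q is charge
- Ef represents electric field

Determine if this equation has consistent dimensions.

Yes

F (force) has dimensions [L M T^-2].
Q (charge) has dimensions [I T].
Ef (electric field) has dimensions [I^-1 L M T^-3].

Left side: [L M T^-2]
Right side: [L M T^-2]

Both sides have the same dimensions, so the equation is dimensionally consistent.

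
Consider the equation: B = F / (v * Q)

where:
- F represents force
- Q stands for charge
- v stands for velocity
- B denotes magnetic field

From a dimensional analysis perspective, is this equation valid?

Yes

F (force) has dimensions [L M T^-2].
Q (charge) has dimensions [I T].
v (velocity) has dimensions [L T^-1].
B (magnetic field) has dimensions [I^-1 M T^-2].

Left side: [I^-1 M T^-2]
Right side: [I^-1 M T^-2]

Both sides have the same dimensions, so the equation is dimensionally consistent.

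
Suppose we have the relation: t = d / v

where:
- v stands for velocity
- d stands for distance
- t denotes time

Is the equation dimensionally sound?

Yes

v (velocity) has dimensions [L T^-1].
d (distance) has dimensions [L].
t (time) has dimensions [T].

Left side: [T]
Right side: [T]

Both sides have the same dimensions, so the equation is dimensionally consistent.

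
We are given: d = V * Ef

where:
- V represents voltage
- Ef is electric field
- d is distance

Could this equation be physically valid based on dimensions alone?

No

V (voltage) has dimensions [I^-1 L^2 M T^-3].
Ef (electric field) has dimensions [I^-1 L M T^-3].
d (distance) has dimensions [L].

Left side: [L]
Right side: [I^-2 L^3 M^2 T^-6]

The two sides have different dimensions, so the equation is NOT dimensionally consistent.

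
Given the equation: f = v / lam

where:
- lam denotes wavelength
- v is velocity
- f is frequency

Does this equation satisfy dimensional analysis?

Yes

lam (wavelength) has dimensions [L].
v (velocity) has dimensions [L T^-1].
f (frequency) has dimensions [T^-1].

Left side: [T^-1]
Right side: [T^-1]

Both sides have the same dimensions, so the equation is dimensionally consistent.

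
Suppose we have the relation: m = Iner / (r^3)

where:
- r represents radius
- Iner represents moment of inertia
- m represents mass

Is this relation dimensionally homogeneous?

No

r (radius) has dimensions [L].
Iner (moment of inertia) has dimensions [L^2 M].
m (mass) has dimensions [M].

Left side: [M]
Right side: [L^-1 M]

The two sides have different dimensions, so the equation is NOT dimensionally consistent.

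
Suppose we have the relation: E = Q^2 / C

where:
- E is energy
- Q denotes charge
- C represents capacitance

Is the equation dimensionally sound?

Yes

E (energy) has dimensions [L^2 M T^-2].
Q (charge) has dimensions [I T].
C (capacitance) has dimensions [I^2 L^-2 M^-1 T^4].

Left side: [L^2 M T^-2]
Right side: [L^2 M T^-2]

Both sides have the same dimensions, so the equation is dimensionally consistent.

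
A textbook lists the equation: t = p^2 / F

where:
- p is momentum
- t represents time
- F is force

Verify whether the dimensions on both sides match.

No

p (momentum) has dimensions [L M T^-1].
t (time) has dimensions [T].
F (force) has dimensions [L M T^-2].

Left side: [T]
Right side: [L M]

The two sides have different dimensions, so the equation is NOT dimensionally consistent.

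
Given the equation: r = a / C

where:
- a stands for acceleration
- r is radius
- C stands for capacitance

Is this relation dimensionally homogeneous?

No

a (acceleration) has dimensions [L T^-2].
r (radius) has dimensions [L].
C (capacitance) has dimensions [I^2 L^-2 M^-1 T^4].

Left side: [L]
Right side: [I^-2 L^3 M T^-6]

The two sides have different dimensions, so the equation is NOT dimensionally consistent.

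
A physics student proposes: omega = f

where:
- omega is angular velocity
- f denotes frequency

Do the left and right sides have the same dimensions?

Yes

omega (angular velocity) has dimensions [T^-1].
f (frequency) has dimensions [T^-1].

Left side: [T^-1]
Right side: [T^-1]

Both sides have the same dimensions, so the equation is dimensionally consistent.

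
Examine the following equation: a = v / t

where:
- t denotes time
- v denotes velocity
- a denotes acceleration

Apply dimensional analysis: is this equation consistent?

Yes

t (time) has dimensions [T].
v (velocity) has dimensions [L T^-1].
a (acceleration) has dimensions [L T^-2].

Left side: [L T^-2]
Right side: [L T^-2]

Both sides have the same dimensions, so the equation is dimensionally consistent.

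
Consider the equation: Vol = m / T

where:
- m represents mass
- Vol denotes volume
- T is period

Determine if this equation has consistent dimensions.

No

m (mass) has dimensions [M].
Vol (volume) has dimensions [L^3].
T (period) has dimensions [T].

Left side: [L^3]
Right side: [M T^-1]

The two sides have different dimensions, so the equation is NOT dimensionally consistent.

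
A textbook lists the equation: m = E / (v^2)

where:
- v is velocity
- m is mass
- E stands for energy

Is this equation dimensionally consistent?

Yes

v (velocity) has dimensions [L T^-1].
m (mass) has dimensions [M].
E (energy) has dimensions [L^2 M T^-2].

Left side: [M]
Right side: [M]

Both sides have the same dimensions, so the equation is dimensionally consistent.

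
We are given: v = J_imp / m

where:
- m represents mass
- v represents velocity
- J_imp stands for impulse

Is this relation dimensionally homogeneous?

Yes

m (mass) has dimensions [M].
v (velocity) has dimensions [L T^-1].
J_imp (impulse) has dimensions [L M T^-1].

Left side: [L T^-1]
Right side: [L T^-1]

Both sides have the same dimensions, so the equation is dimensionally consistent.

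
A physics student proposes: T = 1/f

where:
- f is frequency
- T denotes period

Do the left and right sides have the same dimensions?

Yes

f (frequency) has dimensions [T^-1].
T (period) has dimensions [T].

Left side: [T]
Right side: [T]

Both sides have the same dimensions, so the equation is dimensionally consistent.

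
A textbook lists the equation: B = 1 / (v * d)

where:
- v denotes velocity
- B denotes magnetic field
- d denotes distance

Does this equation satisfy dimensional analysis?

No

v (velocity) has dimensions [L T^-1].
B (magnetic field) has dimensions [I^-1 M T^-2].
d (distance) has dimensions [L].

Left side: [I^-1 M T^-2]
Right side: [L^-2 T]

The two sides have different dimensions, so the equation is NOT dimensionally consistent.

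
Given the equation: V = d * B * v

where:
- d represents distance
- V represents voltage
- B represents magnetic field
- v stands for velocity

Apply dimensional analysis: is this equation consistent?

Yes

d (distance) has dimensions [L].
V (voltage) has dimensions [I^-1 L^2 M T^-3].
B (magnetic field) has dimensions [I^-1 M T^-2].
v (velocity) has dimensions [L T^-1].

Left side: [I^-1 L^2 M T^-3]
Right side: [I^-1 L^2 M T^-3]

Both sides have the same dimensions, so the equation is dimensionally consistent.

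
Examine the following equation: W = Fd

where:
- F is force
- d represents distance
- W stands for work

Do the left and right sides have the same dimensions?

Yes

F (force) has dimensions [L M T^-2].
d (distance) has dimensions [L].
W (work) has dimensions [L^2 M T^-2].

Left side: [L^2 M T^-2]
Right side: [L^2 M T^-2]

Both sides have the same dimensions, so the equation is dimensionally consistent.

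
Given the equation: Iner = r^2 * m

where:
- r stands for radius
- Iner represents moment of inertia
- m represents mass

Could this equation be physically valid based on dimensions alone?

Yes

r (radius) has dimensions [L].
Iner (moment of inertia) has dimensions [L^2 M].
m (mass) has dimensions [M].

Left side: [L^2 M]
Right side: [L^2 M]

Both sides have the same dimensions, so the equation is dimensionally consistent.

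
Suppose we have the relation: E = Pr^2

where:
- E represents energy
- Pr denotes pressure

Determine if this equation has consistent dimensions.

No

E (energy) has dimensions [L^2 M T^-2].
Pr (pressure) has dimensions [L^-1 M T^-2].

Left side: [L^2 M T^-2]
Right side: [L^-2 M^2 T^-4]

The two sides have different dimensions, so the equation is NOT dimensionally consistent.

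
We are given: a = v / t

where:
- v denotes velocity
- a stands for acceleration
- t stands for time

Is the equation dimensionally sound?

Yes

v (velocity) has dimensions [L T^-1].
a (acceleration) has dimensions [L T^-2].
t (time) has dimensions [T].

Left side: [L T^-2]
Right side: [L T^-2]

Both sides have the same dimensions, so the equation is dimensionally consistent.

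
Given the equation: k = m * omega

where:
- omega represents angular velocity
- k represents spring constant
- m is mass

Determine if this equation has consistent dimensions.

No

omega (angular velocity) has dimensions [T^-1].
k (spring constant) has dimensions [M T^-2].
m (mass) has dimensions [M].

Left side: [M T^-2]
Right side: [M T^-1]

The two sides have different dimensions, so the equation is NOT dimensionally consistent.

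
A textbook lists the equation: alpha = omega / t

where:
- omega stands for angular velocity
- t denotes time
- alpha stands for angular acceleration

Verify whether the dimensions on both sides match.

Yes

omega (angular velocity) has dimensions [T^-1].
t (time) has dimensions [T].
alpha (angular acceleration) has dimensions [T^-2].

Left side: [T^-2]
Right side: [T^-2]

Both sides have the same dimensions, so the equation is dimensionally consistent.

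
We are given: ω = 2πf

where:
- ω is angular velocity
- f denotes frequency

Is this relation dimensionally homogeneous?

Yes

ω (angular velocity) has dimensions [T^-1].
f (frequency) has dimensions [T^-1].

Left side: [T^-1]
Right side: [T^-1]

Both sides have the same dimensions, so the equation is dimensionally consistent.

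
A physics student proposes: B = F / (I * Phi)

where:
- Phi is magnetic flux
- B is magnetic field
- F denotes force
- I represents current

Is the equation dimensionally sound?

No

Phi (magnetic flux) has dimensions [I^-1 L^2 M T^-2].
B (magnetic field) has dimensions [I^-1 M T^-2].
F (force) has dimensions [L M T^-2].
I (current) has dimensions [I].

Left side: [I^-1 M T^-2]
Right side: [L^-1]

The two sides have different dimensions, so the equation is NOT dimensionally consistent.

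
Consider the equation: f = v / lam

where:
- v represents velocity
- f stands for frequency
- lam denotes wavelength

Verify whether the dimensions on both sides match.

Yes

v (velocity) has dimensions [L T^-1].
f (frequency) has dimensions [T^-1].
lam (wavelength) has dimensions [L].

Left side: [T^-1]
Right side: [T^-1]

Both sides have the same dimensions, so the equation is dimensionally consistent.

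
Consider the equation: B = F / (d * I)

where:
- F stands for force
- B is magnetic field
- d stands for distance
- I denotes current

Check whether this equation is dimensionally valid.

Yes

F (force) has dimensions [L M T^-2].
B (magnetic field) has dimensions [I^-1 M T^-2].
d (distance) has dimensions [L].
I (current) has dimensions [I].

Left side: [I^-1 M T^-2]
Right side: [I^-1 M T^-2]

Both sides have the same dimensions, so the equation is dimensionally consistent.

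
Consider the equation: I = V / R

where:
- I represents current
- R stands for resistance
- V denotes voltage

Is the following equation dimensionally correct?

Yes

I (current) has dimensions [I].
R (resistance) has dimensions [I^-2 L^2 M T^-3].
V (voltage) has dimensions [I^-1 L^2 M T^-3].

Left side: [I]
Right side: [I]

Both sides have the same dimensions, so the equation is dimensionally consistent.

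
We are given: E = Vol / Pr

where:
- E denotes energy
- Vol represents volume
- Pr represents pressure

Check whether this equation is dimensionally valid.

No

E (energy) has dimensions [L^2 M T^-2].
Vol (volume) has dimensions [L^3].
Pr (pressure) has dimensions [L^-1 M T^-2].

Left side: [L^2 M T^-2]
Right side: [L^4 M^-1 T^2]

The two sides have different dimensions, so the equation is NOT dimensionally consistent.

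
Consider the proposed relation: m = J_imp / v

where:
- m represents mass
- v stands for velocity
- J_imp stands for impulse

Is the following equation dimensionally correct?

Yes

m (mass) has dimensions [M].
v (velocity) has dimensions [L T^-1].
J_imp (impulse) has dimensions [L M T^-1].

Left side: [M]
Right side: [M]

Both sides have the same dimensions, so the equation is dimensionally consistent.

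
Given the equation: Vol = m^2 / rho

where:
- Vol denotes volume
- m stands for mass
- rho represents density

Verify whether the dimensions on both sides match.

No

Vol (volume) has dimensions [L^3].
m (mass) has dimensions [M].
rho (density) has dimensions [L^-3 M].

Left side: [L^3]
Right side: [L^3 M]

The two sides have different dimensions, so the equation is NOT dimensionally consistent.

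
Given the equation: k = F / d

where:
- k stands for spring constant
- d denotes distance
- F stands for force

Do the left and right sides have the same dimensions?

Yes

k (spring constant) has dimensions [M T^-2].
d (distance) has dimensions [L].
F (force) has dimensions [L M T^-2].

Left side: [M T^-2]
Right side: [M T^-2]

Both sides have the same dimensions, so the equation is dimensionally consistent.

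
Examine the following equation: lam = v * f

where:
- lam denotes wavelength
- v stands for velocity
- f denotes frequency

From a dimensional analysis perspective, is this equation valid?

No

lam (wavelength) has dimensions [L].
v (velocity) has dimensions [L T^-1].
f (frequency) has dimensions [T^-1].

Left side: [L]
Right side: [L T^-2]

The two sides have different dimensions, so the equation is NOT dimensionally consistent.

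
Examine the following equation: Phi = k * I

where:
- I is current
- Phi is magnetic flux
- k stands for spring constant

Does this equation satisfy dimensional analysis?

No

I (current) has dimensions [I].
Phi (magnetic flux) has dimensions [I^-1 L^2 M T^-2].
k (spring constant) has dimensions [M T^-2].

Left side: [I^-1 L^2 M T^-2]
Right side: [I M T^-2]

The two sides have different dimensions, so the equation is NOT dimensionally consistent.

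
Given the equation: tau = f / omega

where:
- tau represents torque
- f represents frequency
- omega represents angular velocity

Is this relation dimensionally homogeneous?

No

tau (torque) has dimensions [L^2 M T^-2].
f (frequency) has dimensions [T^-1].
omega (angular velocity) has dimensions [T^-1].

Left side: [L^2 M T^-2]
Right side: [dimensionless]

The two sides have different dimensions, so the equation is NOT dimensionally consistent.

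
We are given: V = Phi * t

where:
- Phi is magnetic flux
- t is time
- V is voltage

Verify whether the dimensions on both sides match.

No

Phi (magnetic flux) has dimensions [I^-1 L^2 M T^-2].
t (time) has dimensions [T].
V (voltage) has dimensions [I^-1 L^2 M T^-3].

Left side: [I^-1 L^2 M T^-3]
Right side: [I^-1 L^2 M T^-1]

The two sides have different dimensions, so the equation is NOT dimensionally consistent.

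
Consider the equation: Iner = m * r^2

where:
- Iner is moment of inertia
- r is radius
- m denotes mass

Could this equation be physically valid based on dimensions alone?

Yes

Iner (moment of inertia) has dimensions [L^2 M].
r (radius) has dimensions [L].
m (mass) has dimensions [M].

Left side: [L^2 M]
Right side: [L^2 M]

Both sides have the same dimensions, so the equation is dimensionally consistent.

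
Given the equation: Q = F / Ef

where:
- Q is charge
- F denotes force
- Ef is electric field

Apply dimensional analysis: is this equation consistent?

Yes

Q (charge) has dimensions [I T].
F (force) has dimensions [L M T^-2].
Ef (electric field) has dimensions [I^-1 L M T^-3].

Left side: [I T]
Right side: [I T]

Both sides have the same dimensions, so the equation is dimensionally consistent.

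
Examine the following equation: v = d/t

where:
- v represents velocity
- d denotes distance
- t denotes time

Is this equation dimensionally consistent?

Yes

v (velocity) has dimensions [L T^-1].
d (distance) has dimensions [L].
t (time) has dimensions [T].

Left side: [L T^-1]
Right side: [L T^-1]

Both sides have the same dimensions, so the equation is dimensionally consistent.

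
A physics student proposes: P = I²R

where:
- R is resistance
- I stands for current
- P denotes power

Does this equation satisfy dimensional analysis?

Yes

R (resistance) has dimensions [I^-2 L^2 M T^-3].
I (current) has dimensions [I].
P (power) has dimensions [L^2 M T^-3].

Left side: [L^2 M T^-3]
Right side: [L^2 M T^-3]

Both sides have the same dimensions, so the equation is dimensionally consistent.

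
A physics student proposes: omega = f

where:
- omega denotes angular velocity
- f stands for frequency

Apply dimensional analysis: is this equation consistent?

Yes

omega (angular velocity) has dimensions [T^-1].
f (frequency) has dimensions [T^-1].

Left side: [T^-1]
Right side: [T^-1]

Both sides have the same dimensions, so the equation is dimensionally consistent.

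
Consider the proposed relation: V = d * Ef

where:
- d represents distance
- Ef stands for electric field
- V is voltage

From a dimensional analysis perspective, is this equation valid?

Yes

d (distance) has dimensions [L].
Ef (electric field) has dimensions [I^-1 L M T^-3].
V (voltage) has dimensions [I^-1 L^2 M T^-3].

Left side: [I^-1 L^2 M T^-3]
Right side: [I^-1 L^2 M T^-3]

Both sides have the same dimensions, so the equation is dimensionally consistent.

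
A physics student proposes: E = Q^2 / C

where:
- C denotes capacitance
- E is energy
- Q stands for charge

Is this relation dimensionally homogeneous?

Yes

C (capacitance) has dimensions [I^2 L^-2 M^-1 T^4].
E (energy) has dimensions [L^2 M T^-2].
Q (charge) has dimensions [I T].

Left side: [L^2 M T^-2]
Right side: [L^2 M T^-2]

Both sides have the same dimensions, so the equation is dimensionally consistent.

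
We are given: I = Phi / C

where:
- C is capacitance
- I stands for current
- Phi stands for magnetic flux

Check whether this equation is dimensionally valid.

No

C (capacitance) has dimensions [I^2 L^-2 M^-1 T^4].
I (current) has dimensions [I].
Phi (magnetic flux) has dimensions [I^-1 L^2 M T^-2].

Left side: [I]
Right side: [I^-3 L^4 M^2 T^-6]

The two sides have different dimensions, so the equation is NOT dimensionally consistent.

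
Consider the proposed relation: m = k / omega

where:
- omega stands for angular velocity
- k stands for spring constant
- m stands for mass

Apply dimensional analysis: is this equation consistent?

No

omega (angular velocity) has dimensions [T^-1].
k (spring constant) has dimensions [M T^-2].
m (mass) has dimensions [M].

Left side: [M]
Right side: [M T^-1]

The two sides have different dimensions, so the equation is NOT dimensionally consistent.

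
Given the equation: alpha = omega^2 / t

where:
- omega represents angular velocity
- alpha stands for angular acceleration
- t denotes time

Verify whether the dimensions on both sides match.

No

omega (angular velocity) has dimensions [T^-1].
alpha (angular acceleration) has dimensions [T^-2].
t (time) has dimensions [T].

Left side: [T^-2]
Right side: [T^-3]

The two sides have different dimensions, so the equation is NOT dimensionally consistent.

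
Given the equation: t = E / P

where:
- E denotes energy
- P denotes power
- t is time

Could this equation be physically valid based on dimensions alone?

Yes

E (energy) has dimensions [L^2 M T^-2].
P (power) has dimensions [L^2 M T^-3].
t (time) has dimensions [T].

Left side: [T]
Right side: [T]

Both sides have the same dimensions, so the equation is dimensionally consistent.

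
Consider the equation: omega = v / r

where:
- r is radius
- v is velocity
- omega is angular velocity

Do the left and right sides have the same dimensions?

Yes

r (radius) has dimensions [L].
v (velocity) has dimensions [L T^-1].
omega (angular velocity) has dimensions [T^-1].

Left side: [T^-1]
Right side: [T^-1]

Both sides have the same dimensions, so the equation is dimensionally consistent.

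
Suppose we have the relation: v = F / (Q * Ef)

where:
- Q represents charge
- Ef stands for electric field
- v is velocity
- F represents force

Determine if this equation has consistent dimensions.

No

Q (charge) has dimensions [I T].
Ef (electric field) has dimensions [I^-1 L M T^-3].
v (velocity) has dimensions [L T^-1].
F (force) has dimensions [L M T^-2].

Left side: [L T^-1]
Right side: [dimensionless]

The two sides have different dimensions, so the equation is NOT dimensionally consistent.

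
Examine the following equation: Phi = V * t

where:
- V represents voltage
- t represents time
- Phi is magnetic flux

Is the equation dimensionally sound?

Yes

V (voltage) has dimensions [I^-1 L^2 M T^-3].
t (time) has dimensions [T].
Phi (magnetic flux) has dimensions [I^-1 L^2 M T^-2].

Left side: [I^-1 L^2 M T^-2]
Right side: [I^-1 L^2 M T^-2]

Both sides have the same dimensions, so the equation is dimensionally consistent.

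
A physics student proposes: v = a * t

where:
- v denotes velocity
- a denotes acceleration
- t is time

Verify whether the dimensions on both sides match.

Yes

v (velocity) has dimensions [L T^-1].
a (acceleration) has dimensions [L T^-2].
t (time) has dimensions [T].

Left side: [L T^-1]
Right side: [L T^-1]

Both sides have the same dimensions, so the equation is dimensionally consistent.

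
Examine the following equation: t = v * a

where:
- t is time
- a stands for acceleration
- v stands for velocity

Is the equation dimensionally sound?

No

t (time) has dimensions [T].
a (acceleration) has dimensions [L T^-2].
v (velocity) has dimensions [L T^-1].

Left side: [T]
Right side: [L^2 T^-3]

The two sides have different dimensions, so the equation is NOT dimensionally consistent.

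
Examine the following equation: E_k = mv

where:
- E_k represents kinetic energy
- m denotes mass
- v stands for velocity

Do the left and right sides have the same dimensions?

No

E_k (kinetic energy) has dimensions [L^2 M T^-2].
m (mass) has dimensions [M].
v (velocity) has dimensions [L T^-1].

Left side: [L^2 M T^-2]
Right side: [L M T^-1]

The two sides have different dimensions, so the equation is NOT dimensionally consistent.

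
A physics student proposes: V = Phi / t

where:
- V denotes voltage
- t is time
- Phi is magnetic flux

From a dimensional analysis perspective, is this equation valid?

Yes

V (voltage) has dimensions [I^-1 L^2 M T^-3].
t (time) has dimensions [T].
Phi (magnetic flux) has dimensions [I^-1 L^2 M T^-2].

Left side: [I^-1 L^2 M T^-3]
Right side: [I^-1 L^2 M T^-3]

Both sides have the same dimensions, so the equation is dimensionally consistent.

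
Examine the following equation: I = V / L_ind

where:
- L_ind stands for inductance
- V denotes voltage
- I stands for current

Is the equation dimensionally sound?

No

L_ind (inductance) has dimensions [I^-2 L^2 M T^-2].
V (voltage) has dimensions [I^-1 L^2 M T^-3].
I (current) has dimensions [I].

Left side: [I]
Right side: [I T^-1]

The two sides have different dimensions, so the equation is NOT dimensionally consistent.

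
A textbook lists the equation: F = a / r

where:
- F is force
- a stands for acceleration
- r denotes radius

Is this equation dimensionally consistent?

No

F (force) has dimensions [L M T^-2].
a (acceleration) has dimensions [L T^-2].
r (radius) has dimensions [L].

Left side: [L M T^-2]
Right side: [T^-2]

The two sides have different dimensions, so the equation is NOT dimensionally consistent.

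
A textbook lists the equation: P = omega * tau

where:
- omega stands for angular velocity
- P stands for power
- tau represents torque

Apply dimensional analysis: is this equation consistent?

Yes

omega (angular velocity) has dimensions [T^-1].
P (power) has dimensions [L^2 M T^-3].
tau (torque) has dimensions [L^2 M T^-2].

Left side: [L^2 M T^-3]
Right side: [L^2 M T^-3]

Both sides have the same dimensions, so the equation is dimensionally consistent.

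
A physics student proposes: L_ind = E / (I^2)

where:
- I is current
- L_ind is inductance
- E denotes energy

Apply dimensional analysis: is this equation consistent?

Yes

I (current) has dimensions [I].
L_ind (inductance) has dimensions [I^-2 L^2 M T^-2].
E (energy) has dimensions [L^2 M T^-2].

Left side: [I^-2 L^2 M T^-2]
Right side: [I^-2 L^2 M T^-2]

Both sides have the same dimensions, so the equation is dimensionally consistent.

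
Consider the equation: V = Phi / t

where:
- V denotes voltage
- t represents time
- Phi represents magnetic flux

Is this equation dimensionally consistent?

Yes

V (voltage) has dimensions [I^-1 L^2 M T^-3].
t (time) has dimensions [T].
Phi (magnetic flux) has dimensions [I^-1 L^2 M T^-2].

Left side: [I^-1 L^2 M T^-3]
Right side: [I^-1 L^2 M T^-3]

Both sides have the same dimensions, so the equation is dimensionally consistent.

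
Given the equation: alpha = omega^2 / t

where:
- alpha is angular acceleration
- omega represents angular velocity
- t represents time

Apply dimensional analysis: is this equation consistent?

No

alpha (angular acceleration) has dimensions [T^-2].
omega (angular velocity) has dimensions [T^-1].
t (time) has dimensions [T].

Left side: [T^-2]
Right side: [T^-3]

The two sides have different dimensions, so the equation is NOT dimensionally consistent.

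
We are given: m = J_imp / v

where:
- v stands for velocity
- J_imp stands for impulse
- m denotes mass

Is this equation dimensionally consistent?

Yes

v (velocity) has dimensions [L T^-1].
J_imp (impulse) has dimensions [L M T^-1].
m (mass) has dimensions [M].

Left side: [M]
Right side: [M]

Both sides have the same dimensions, so the equation is dimensionally consistent.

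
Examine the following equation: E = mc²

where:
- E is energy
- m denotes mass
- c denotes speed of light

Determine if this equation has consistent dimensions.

Yes

E (energy) has dimensions [L^2 M T^-2].
m (mass) has dimensions [M].
c (speed of light) has dimensions [L T^-1].

Left side: [L^2 M T^-2]
Right side: [L^2 M T^-2]

Both sides have the same dimensions, so the equation is dimensionally consistent.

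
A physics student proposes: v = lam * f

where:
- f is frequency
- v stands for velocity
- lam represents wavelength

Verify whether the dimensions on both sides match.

Yes

f (frequency) has dimensions [T^-1].
v (velocity) has dimensions [L T^-1].
lam (wavelength) has dimensions [L].

Left side: [L T^-1]
Right side: [L T^-1]

Both sides have the same dimensions, so the equation is dimensionally consistent.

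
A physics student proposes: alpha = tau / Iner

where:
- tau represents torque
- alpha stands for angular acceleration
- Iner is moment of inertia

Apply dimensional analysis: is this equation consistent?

Yes

tau (torque) has dimensions [L^2 M T^-2].
alpha (angular acceleration) has dimensions [T^-2].
Iner (moment of inertia) has dimensions [L^2 M].

Left side: [T^-2]
Right side: [T^-2]

Both sides have the same dimensions, so the equation is dimensionally consistent.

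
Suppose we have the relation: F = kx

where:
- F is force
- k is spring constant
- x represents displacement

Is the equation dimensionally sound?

Yes

F (force) has dimensions [L M T^-2].
k (spring constant) has dimensions [M T^-2].
x (displacement) has dimensions [L].

Left side: [L M T^-2]
Right side: [L M T^-2]

Both sides have the same dimensions, so the equation is dimensionally consistent.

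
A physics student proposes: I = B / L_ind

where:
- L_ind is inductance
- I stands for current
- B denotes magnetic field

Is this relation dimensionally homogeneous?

No

L_ind (inductance) has dimensions [I^-2 L^2 M T^-2].
I (current) has dimensions [I].
B (magnetic field) has dimensions [I^-1 M T^-2].

Left side: [I]
Right side: [I L^-2]

The two sides have different dimensions, so the equation is NOT dimensionally consistent.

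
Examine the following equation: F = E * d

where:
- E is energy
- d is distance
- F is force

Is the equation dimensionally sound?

No

E (energy) has dimensions [L^2 M T^-2].
d (distance) has dimensions [L].
F (force) has dimensions [L M T^-2].

Left side: [L M T^-2]
Right side: [L^3 M T^-2]

The two sides have different dimensions, so the equation is NOT dimensionally consistent.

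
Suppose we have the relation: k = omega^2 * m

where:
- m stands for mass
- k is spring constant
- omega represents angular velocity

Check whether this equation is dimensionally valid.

Yes

m (mass) has dimensions [M].
k (spring constant) has dimensions [M T^-2].
omega (angular velocity) has dimensions [T^-1].

Left side: [M T^-2]
Right side: [M T^-2]

Both sides have the same dimensions, so the equation is dimensionally consistent.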